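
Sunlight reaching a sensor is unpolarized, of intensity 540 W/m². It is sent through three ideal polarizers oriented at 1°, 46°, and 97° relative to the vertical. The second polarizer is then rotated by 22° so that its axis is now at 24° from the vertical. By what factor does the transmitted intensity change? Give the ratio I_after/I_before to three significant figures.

Before rotation:
Unpolarized light through the first polarizer → I₁ = ½ I₀, now polarized at 1°.
I₂ = I₁ cos²(46° − 1°) = 0.5 I₀ · cos²(45°) = 0.25 I₀.
I₃ = I₂ cos²(97° − 46°) = 0.25 I₀ · cos²(51°) = 0.09901 I₀.
After rotation:
Unpolarized light through the first polarizer → I₁ = ½ I₀, now polarized at 1°.
I₂ = I₁ cos²(24° − 1°) = 0.5 I₀ · cos²(23°) = 0.4237 I₀.
I₃ = I₂ cos²(97° − 24°) = 0.4237 I₀ · cos²(73°) = 0.03622 I₀.
Ratio = 0.03622 / 0.09901 = 0.3658.

I_new/I_old ≈ 0.366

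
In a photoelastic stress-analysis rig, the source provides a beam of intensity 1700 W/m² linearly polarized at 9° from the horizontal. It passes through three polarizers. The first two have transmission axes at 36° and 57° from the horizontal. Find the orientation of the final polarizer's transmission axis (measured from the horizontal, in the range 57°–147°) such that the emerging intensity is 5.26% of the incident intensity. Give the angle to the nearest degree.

θ ≈ 131°

By Malus's law, I₁ = I₀ cos²(36° − 9°) = I₀ cos²(27°) = 0.7939 I₀.
I₂ = I₁ cos²(57° − 36°) = 0.7939 I₀ · cos²(21°) = 0.6919 I₀.
Need I₃/I₀ = 0.0526, so cos²(θ − 57°) = 0.0526 / 0.6919 = 0.07602.
θ − 57° = arccos(√0.07602) = 74.0°, giving θ ≈ 57 + 74.0 = 131.0°.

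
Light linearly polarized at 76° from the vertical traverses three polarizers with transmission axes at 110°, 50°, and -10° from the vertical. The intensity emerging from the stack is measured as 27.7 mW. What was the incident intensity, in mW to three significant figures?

By Malus's law, I₁ = I₀ cos²(110° − 76°) = I₀ cos²(34°) = 0.6873 I₀.
I₂ = I₁ cos²(50° − 110°) = 0.6873 I₀ · cos²(60°) = 0.1718 I₀.
I₃ = I₂ cos²(-10° − 50°) = 0.1718 I₀ · cos²(60°) = 0.04296 I₀.
So 27.7 mW = 0.04296 I₀, giving I₀ = 27.7/0.04296 = 644.8 mW.

I₀ ≈ 645 mW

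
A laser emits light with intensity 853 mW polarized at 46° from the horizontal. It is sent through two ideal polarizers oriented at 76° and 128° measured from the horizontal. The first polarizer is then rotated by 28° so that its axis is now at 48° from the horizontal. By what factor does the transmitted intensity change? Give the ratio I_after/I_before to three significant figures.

Before rotation:
By Malus's law, I₁ = I₀ cos²(76° − 46°) = I₀ cos²(30°) = 0.75 I₀.
I₂ = I₁ cos²(128° − 76°) = 0.75 I₀ · cos²(52°) = 0.2843 I₀.
After rotation:
I₁ = I₀ cos²(48° − 46°) = I₀ cos²(2°) = 0.9988 I₀.
I₂ = I₁ cos²(128° − 48°) = 0.9988 I₀ · cos²(80°) = 0.03012 I₀.
Ratio = 0.03012 / 0.2843 = 0.1059.

I_new/I_old ≈ 0.106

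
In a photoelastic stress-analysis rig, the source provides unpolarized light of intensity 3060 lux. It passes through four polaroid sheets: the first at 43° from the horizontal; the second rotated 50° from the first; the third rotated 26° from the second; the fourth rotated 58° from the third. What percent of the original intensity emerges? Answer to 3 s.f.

Unpolarized light through the first polarizer → I₁ = 3060 lux/2 = 1530 lux, polarized at 43°.
I₂ = I₁ · cos²(50°) = 1530 · 0.4132 = 632.2 lux.
I₃ = I₂ · cos²(26°) = 632.2 · 0.8078 = 510.7 lux.
I₄ = I₃ · cos²(58°) = 510.7 · 0.2808 = 143.4 lux.
That is 4.686% of the incident intensity.

≈ 4.69%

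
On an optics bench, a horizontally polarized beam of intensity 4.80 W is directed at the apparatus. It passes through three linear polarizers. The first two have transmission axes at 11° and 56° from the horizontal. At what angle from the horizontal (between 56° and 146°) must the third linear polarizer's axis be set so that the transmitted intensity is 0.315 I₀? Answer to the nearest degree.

θ ≈ 92°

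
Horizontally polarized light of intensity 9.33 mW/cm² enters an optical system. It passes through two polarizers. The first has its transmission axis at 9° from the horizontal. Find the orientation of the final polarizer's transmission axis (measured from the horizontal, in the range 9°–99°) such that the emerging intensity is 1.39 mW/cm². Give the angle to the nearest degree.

θ ≈ 76°

By Malus's law, I₁ = I₀ cos²(9° − 0°) = I₀ cos²(9°) = 0.9755 I₀.
Target fraction: 1.39 / 9.33 mW/cm² = 0.149 of I₀.
Need I₂/I₀ = 0.149, so cos²(θ − 9°) = 0.149 / 0.9755 = 0.1527.
θ − 9° = arccos(√0.1527) = 67.0°, giving θ ≈ 9 + 67.0 = 76.0°.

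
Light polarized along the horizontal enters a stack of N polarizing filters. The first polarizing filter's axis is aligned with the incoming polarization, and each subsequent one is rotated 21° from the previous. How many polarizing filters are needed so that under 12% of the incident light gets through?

First polarizer is aligned with the polarization: full transmission.
Each further stage multiplies by cos²(21°) = 0.8716.
After N polarizers: T = 0.8716^(N−1). Require T < 0.12 ⇒ N−1 > ln(0.12)/ln(0.8716) = 15.42, so N−1 ≥ 16 and N = 17.
Check: N=17 gives T = 0.1109 < 0.12; N=16 gives T = 0.1272.

N = 17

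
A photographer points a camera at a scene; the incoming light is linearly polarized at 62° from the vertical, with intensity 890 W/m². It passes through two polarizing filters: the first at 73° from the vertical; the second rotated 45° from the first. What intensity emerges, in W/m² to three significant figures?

I ≈ 429 W/m²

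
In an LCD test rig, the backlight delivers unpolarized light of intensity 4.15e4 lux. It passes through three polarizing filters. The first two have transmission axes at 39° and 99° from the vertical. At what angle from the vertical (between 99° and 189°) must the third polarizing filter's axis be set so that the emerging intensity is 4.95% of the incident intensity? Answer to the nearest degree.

θ ≈ 150°

Unpolarized light through the first polarizer → I₁ = ½ I₀, now polarized at 39°.
I₂ = I₁ cos²(99° − 39°) = 0.5 I₀ · cos²(60°) = 0.125 I₀.
Need I₃/I₀ = 0.0495, so cos²(θ − 99°) = 0.0495 / 0.125 = 0.396.
θ − 99° = arccos(√0.396) = 51.0°, giving θ ≈ 99 + 51.0 = 150.0°.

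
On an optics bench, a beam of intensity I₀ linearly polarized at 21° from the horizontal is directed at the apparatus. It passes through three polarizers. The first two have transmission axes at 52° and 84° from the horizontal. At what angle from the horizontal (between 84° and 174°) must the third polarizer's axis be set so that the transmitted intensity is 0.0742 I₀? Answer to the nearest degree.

I₁ = I₀ cos²(52° − 21°) = I₀ cos²(31°) = 0.7347 I₀.
I₂ = I₁ cos²(84° − 52°) = 0.7347 I₀ · cos²(32°) = 0.5284 I₀.
Need I₃/I₀ = 0.0742, so cos²(θ − 84°) = 0.0742 / 0.5284 = 0.1404.
θ − 84° = arccos(√0.1404) = 68.0°, giving θ ≈ 84 + 68.0 = 152.0°.

θ ≈ 152°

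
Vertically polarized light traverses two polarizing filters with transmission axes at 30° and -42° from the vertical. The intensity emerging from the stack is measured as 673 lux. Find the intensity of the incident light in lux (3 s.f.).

I₀ ≈ 9400 lux

By Malus's law, I₁ = I₀ cos²(30° − 0°) = I₀ cos²(30°) = 0.75 I₀.
I₂ = I₁ cos²(-42° − 30°) = 0.75 I₀ · cos²(72°) = 0.07162 I₀.
So 673 lux = 0.07162 I₀, giving I₀ = 673/0.07162 = 9397 lux.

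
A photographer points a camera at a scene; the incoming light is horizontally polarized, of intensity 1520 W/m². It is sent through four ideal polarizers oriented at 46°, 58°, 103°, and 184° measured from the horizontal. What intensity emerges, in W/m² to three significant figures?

I₁ = 1520 W/m² · cos²(46°) = 733.5 W/m².
I₂ = I₁ · cos²(12°) = 733.5 · 0.9568 = 701.8 W/m².
I₃ = I₂ · cos²(45°) = 701.8 · 0.5 = 350.9 W/m².
I₄ = I₃ · cos²(81°) = 350.9 · 0.02447 = 8.587 W/m².

I ≈ 8.59 W/m²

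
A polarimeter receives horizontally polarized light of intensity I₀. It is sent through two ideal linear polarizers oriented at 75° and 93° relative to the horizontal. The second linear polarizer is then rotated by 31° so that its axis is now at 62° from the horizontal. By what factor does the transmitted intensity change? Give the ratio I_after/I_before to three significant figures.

Before rotation:
I₁ = I₀ cos²(75° − 0°) = I₀ cos²(75°) = 0.06699 I₀.
I₂ = I₁ cos²(93° − 75°) = 0.06699 I₀ · cos²(18°) = 0.06059 I₀.
After rotation:
I₁ = I₀ cos²(75° − 0°) = I₀ cos²(75°) = 0.06699 I₀.
I₂ = I₁ cos²(62° − 75°) = 0.06699 I₀ · cos²(13°) = 0.0636 I₀.
Ratio = 0.0636 / 0.06059 = 1.05.

I_new/I_old ≈ 1.05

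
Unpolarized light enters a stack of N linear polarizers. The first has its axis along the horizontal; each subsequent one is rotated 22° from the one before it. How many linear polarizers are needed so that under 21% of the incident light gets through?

N = 7

First polarizer halves the unpolarized light: factor 1/2.
Each further stage multiplies by cos²(22°) = 0.8597.
After N polarizers: T = 0.5·0.8597^(N−1). Require T < 0.21 ⇒ N−1 > ln(0.21/0.5)/ln(0.8597) = 5.74, so N−1 ≥ 6 and N = 7.
Check: N=7 gives T = 0.2018 < 0.21; N=6 gives T = 0.2348.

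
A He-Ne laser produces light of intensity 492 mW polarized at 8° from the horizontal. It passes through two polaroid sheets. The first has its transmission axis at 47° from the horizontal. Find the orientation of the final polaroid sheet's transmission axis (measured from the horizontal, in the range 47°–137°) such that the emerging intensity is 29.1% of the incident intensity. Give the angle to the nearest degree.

By Malus's law, I₁ = I₀ cos²(47° − 8°) = I₀ cos²(39°) = 0.604 I₀.
Need I₂/I₀ = 0.291, so cos²(θ − 47°) = 0.291 / 0.604 = 0.4818.
θ − 47° = arccos(√0.4818) = 46.0°, giving θ ≈ 47 + 46.0 = 93.0°.

θ ≈ 93°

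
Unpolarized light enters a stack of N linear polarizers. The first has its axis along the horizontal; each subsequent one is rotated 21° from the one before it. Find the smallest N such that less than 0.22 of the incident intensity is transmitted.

First polarizer halves the unpolarized light: factor 1/2.
Each further stage multiplies by cos²(21°) = 0.8716.
After N polarizers: T = 0.5·0.8716^(N−1). Require T < 0.22 ⇒ N−1 > ln(0.22/0.5)/ln(0.8716) = 5.97, so N−1 ≥ 6 and N = 7.
Check: N=7 gives T = 0.2192 < 0.22; N=6 gives T = 0.2515.

N = 7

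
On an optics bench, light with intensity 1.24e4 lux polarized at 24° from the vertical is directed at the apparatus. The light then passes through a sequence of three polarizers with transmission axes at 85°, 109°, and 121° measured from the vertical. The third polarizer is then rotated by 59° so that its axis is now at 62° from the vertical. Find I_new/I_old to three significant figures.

Before rotation:
I₁ = I₀ cos²(85° − 24°) = I₀ cos²(61°) = 0.235 I₀.
I₂ = I₁ cos²(109° − 85°) = 0.235 I₀ · cos²(24°) = 0.1962 I₀.
I₃ = I₂ cos²(121° − 109°) = 0.1962 I₀ · cos²(12°) = 0.1877 I₀.
After rotation:
I₁ = I₀ cos²(85° − 24°) = I₀ cos²(61°) = 0.235 I₀.
I₂ = I₁ cos²(109° − 85°) = 0.235 I₀ · cos²(24°) = 0.1962 I₀.
I₃ = I₂ cos²(62° − 109°) = 0.1962 I₀ · cos²(47°) = 0.09124 I₀.
Ratio = 0.09124 / 0.1877 = 0.4861.

I_new/I_old ≈ 0.486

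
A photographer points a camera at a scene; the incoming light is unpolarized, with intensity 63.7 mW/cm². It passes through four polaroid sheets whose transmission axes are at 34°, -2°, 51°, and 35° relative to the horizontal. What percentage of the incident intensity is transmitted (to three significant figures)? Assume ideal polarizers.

≈ 11.0%

Unpolarized light through the first polarizer → I₁ = 63.7 mW/cm²/2 = 31.85 mW/cm², polarized at 34°.
I₂ = I₁ · cos²(36°) = 31.85 · 0.6545 = 20.85 mW/cm².
I₃ = I₂ · cos²(53°) = 20.85 · 0.3622 = 7.55 mW/cm².
I₄ = I₃ · cos²(16°) = 7.55 · 0.924 = 6.976 mW/cm².
That is 10.95% of the incident intensity.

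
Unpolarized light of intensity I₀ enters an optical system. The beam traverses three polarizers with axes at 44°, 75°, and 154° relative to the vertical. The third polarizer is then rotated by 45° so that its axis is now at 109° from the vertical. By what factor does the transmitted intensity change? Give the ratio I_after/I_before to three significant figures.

Before rotation:
Unpolarized light through the first polarizer → I₁ = ½ I₀, now polarized at 44°.
I₂ = I₁ cos²(75° − 44°) = 0.5 I₀ · cos²(31°) = 0.3674 I₀.
I₃ = I₂ cos²(154° − 75°) = 0.3674 I₀ · cos²(79°) = 0.01338 I₀.
After rotation:
Unpolarized light through the first polarizer → I₁ = ½ I₀, now polarized at 44°.
I₂ = I₁ cos²(75° − 44°) = 0.5 I₀ · cos²(31°) = 0.3674 I₀.
I₃ = I₂ cos²(109° − 75°) = 0.3674 I₀ · cos²(34°) = 0.2525 I₀.
Ratio = 0.2525 / 0.01338 = 18.88.

I_new/I_old ≈ 18.9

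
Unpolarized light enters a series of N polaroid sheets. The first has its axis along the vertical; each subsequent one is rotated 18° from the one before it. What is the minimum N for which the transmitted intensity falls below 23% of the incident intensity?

First polarizer halves the unpolarized light: factor 1/2.
Each further stage multiplies by cos²(18°) = 0.9045.
After N polarizers: T = 0.5·0.9045^(N−1). Require T < 0.23 ⇒ N−1 > ln(0.23/0.5)/ln(0.9045) = 7.74, so N−1 ≥ 8 and N = 9.
Check: N=9 gives T = 0.224 < 0.23; N=8 gives T = 0.2477.

N = 9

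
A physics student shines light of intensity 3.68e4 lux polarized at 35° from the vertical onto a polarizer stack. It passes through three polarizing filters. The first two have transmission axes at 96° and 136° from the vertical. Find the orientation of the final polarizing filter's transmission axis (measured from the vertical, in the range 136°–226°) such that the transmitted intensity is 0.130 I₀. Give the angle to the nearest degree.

I₁ = I₀ cos²(96° − 35°) = I₀ cos²(61°) = 0.235 I₀.
I₂ = I₁ cos²(136° − 96°) = 0.235 I₀ · cos²(40°) = 0.1379 I₀.
Need I₃/I₀ = 0.13, so cos²(θ − 136°) = 0.13 / 0.1379 = 0.9425.
θ − 136° = arccos(√0.9425) = 13.9°, giving θ ≈ 136 + 13.9 = 149.9°.

θ ≈ 150°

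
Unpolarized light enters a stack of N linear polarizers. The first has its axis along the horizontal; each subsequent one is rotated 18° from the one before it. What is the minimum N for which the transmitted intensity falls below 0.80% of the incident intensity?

N = 43

First polarizer halves the unpolarized light: factor 1/2.
Each further stage multiplies by cos²(18°) = 0.9045.
After N polarizers: T = 0.5·0.9045^(N−1). Require T < 0.0080 ⇒ N−1 > ln(0.0080/0.5)/ln(0.9045) = 41.20, so N−1 ≥ 42 and N = 43.
Check: N=43 gives T = 0.007384 < 0.0080; N=42 gives T = 0.008164.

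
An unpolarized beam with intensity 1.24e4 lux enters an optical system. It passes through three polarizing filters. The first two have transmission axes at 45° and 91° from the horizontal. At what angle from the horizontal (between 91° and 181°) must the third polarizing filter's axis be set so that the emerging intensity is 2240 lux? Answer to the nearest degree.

Unpolarized light through the first polarizer → I₁ = ½ I₀, now polarized at 45°.
I₂ = I₁ cos²(91° − 45°) = 0.5 I₀ · cos²(46°) = 0.2413 I₀.
Target fraction: 2240 / 1.24e4 lux = 0.1806 of I₀.
Need I₃/I₀ = 0.1806, so cos²(θ − 91°) = 0.1806 / 0.2413 = 0.7487.
θ − 91° = arccos(√0.7487) = 30.1°, giving θ ≈ 91 + 30.1 = 121.1°.

θ ≈ 121°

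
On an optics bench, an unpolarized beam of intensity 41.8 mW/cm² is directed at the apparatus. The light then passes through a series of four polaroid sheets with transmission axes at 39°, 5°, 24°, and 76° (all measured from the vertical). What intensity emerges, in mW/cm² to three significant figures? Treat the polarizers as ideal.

I ≈ 4.87 mW/cm²

Unpolarized light through the first polarizer → I₁ = 41.8 mW/cm²/2 = 20.9 mW/cm², polarized at 39°.
I₂ = I₁ · cos²(34°) = 20.9 · 0.6873 = 14.36 mW/cm².
I₃ = I₂ · cos²(19°) = 14.36 · 0.894 = 12.84 mW/cm².
I₄ = I₃ · cos²(52°) = 12.84 · 0.379 = 4.868 mW/cm².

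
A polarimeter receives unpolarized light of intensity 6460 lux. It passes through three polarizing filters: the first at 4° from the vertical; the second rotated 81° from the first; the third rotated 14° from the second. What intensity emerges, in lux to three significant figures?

I ≈ 74.4 lux

Unpolarized light through the first polarizer → I₁ = 6460 lux/2 = 3230 lux, polarized at 4°.
I₂ = I₁ · cos²(81°) = 3230 · 0.02447 = 79.04 lux.
I₃ = I₂ · cos²(14°) = 79.04 · 0.9415 = 74.42 lux.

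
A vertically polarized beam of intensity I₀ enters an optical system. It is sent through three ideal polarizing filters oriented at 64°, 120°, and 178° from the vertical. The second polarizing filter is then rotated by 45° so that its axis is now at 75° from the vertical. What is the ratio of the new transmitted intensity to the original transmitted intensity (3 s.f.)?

I_new/I_old ≈ 0.555

Before rotation:
I₁ = I₀ cos²(64° − 0°) = I₀ cos²(64°) = 0.1922 I₀.
I₂ = I₁ cos²(120° − 64°) = 0.1922 I₀ · cos²(56°) = 0.06009 I₀.
I₃ = I₂ cos²(178° − 120°) = 0.06009 I₀ · cos²(58°) = 0.01687 I₀.
After rotation:
I₁ = I₀ cos²(64° − 0°) = I₀ cos²(64°) = 0.1922 I₀.
I₂ = I₁ cos²(75° − 64°) = 0.1922 I₀ · cos²(11°) = 0.1852 I₀.
Angle between axes 2 and 3: 77°. I₃ = 0.1852 I₀ · cos²(77°) = 0.00937 I₀.
Ratio = 0.00937 / 0.01687 = 0.5553.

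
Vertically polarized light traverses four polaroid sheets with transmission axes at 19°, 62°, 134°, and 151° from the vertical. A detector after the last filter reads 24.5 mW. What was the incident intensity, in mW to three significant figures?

I₁ = I₀ cos²(19° − 0°) = I₀ cos²(19°) = 0.894 I₀.
I₂ = I₁ cos²(62° − 19°) = 0.894 I₀ · cos²(43°) = 0.4782 I₀.
I₃ = I₂ cos²(134° − 62°) = 0.4782 I₀ · cos²(72°) = 0.04566 I₀.
I₄ = I₃ cos²(151° − 134°) = 0.04566 I₀ · cos²(17°) = 0.04176 I₀.
So 24.5 mW = 0.04176 I₀, giving I₀ = 24.5/0.04176 = 586.7 mW.

I₀ ≈ 587 mW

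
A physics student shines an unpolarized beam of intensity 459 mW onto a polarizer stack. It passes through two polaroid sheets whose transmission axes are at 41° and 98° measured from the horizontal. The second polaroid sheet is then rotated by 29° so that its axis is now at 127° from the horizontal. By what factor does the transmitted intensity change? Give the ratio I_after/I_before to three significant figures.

Before rotation:
Unpolarized light through the first polarizer → I₁ = ½ I₀, now polarized at 41°.
I₂ = I₁ cos²(98° − 41°) = 0.5 I₀ · cos²(57°) = 0.1483 I₀.
After rotation:
Unpolarized light through the first polarizer → I₁ = ½ I₀, now polarized at 41°.
I₂ = I₁ cos²(127° − 41°) = 0.5 I₀ · cos²(86°) = 0.002433 I₀.
Ratio = 0.002433 / 0.1483 = 0.0164.

I_new/I_old ≈ 0.0164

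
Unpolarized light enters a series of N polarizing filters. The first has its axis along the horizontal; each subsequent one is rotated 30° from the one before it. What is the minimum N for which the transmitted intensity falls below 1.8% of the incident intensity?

First polarizer halves the unpolarized light: factor 1/2.
Each further stage multiplies by cos²(30°) = 0.75.
After N polarizers: T = 0.5·0.75^(N−1). Require T < 0.018 ⇒ N−1 > ln(0.018/0.5)/ln(0.75) = 11.56, so N−1 ≥ 12 and N = 13.
Check: N=13 gives T = 0.01584 < 0.018; N=12 gives T = 0.02112.

N = 13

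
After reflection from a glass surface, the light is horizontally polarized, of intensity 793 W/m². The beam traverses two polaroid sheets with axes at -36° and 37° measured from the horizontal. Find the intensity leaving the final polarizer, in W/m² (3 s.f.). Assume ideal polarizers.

I₁ = 793 W/m² · cos²(36°) = 519 W/m².
I₂ = I₁ · cos²(73°) = 519 · 0.08548 = 44.37 W/m².

I ≈ 44.4 W/m²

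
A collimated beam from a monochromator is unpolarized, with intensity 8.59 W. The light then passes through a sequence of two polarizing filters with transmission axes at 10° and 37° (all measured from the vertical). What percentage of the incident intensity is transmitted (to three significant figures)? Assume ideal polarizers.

≈ 39.7%

Unpolarized light through the first polarizer → I₁ = 8.59 W/2 = 4.295 W, polarized at 10°.
I₂ = I₁ · cos²(27°) = 4.295 · 0.7939 = 3.41 W.
That is 39.69% of the incident intensity.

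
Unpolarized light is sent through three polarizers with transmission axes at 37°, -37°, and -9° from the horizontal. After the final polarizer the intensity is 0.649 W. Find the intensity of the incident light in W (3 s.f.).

Unpolarized light through the first polarizer → I₁ = ½ I₀, now polarized at 37°.
I₂ = I₁ cos²(-37° − 37°) = 0.5 I₀ · cos²(74°) = 0.03799 I₀.
I₃ = I₂ cos²(-9° + 37°) = 0.03799 I₀ · cos²(28°) = 0.02962 I₀.
So 0.649 W = 0.02962 I₀, giving I₀ = 0.649/0.02962 = 21.91 W.

I₀ ≈ 21.9 W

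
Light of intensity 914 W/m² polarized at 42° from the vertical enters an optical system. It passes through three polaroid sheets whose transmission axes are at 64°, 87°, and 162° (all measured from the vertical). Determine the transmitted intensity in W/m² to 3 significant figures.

I ≈ 44.6 W/m²

I₁ = 914 W/m² · cos²(22°) = 785.7 W/m².
I₂ = I₁ · cos²(23°) = 785.7 · 0.8473 = 665.8 W/m².
I₃ = I₂ · cos²(75°) = 665.8 · 0.06699 = 44.6 W/m².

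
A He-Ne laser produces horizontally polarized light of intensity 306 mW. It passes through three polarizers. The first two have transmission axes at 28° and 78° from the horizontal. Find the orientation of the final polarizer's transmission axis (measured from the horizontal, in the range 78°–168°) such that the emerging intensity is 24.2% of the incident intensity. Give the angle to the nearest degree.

θ ≈ 108°

I₁ = I₀ cos²(28° − 0°) = I₀ cos²(28°) = 0.7796 I₀.
I₂ = I₁ cos²(78° − 28°) = 0.7796 I₀ · cos²(50°) = 0.3221 I₀.
Need I₃/I₀ = 0.242, so cos²(θ − 78°) = 0.242 / 0.3221 = 0.7513.
θ − 78° = arccos(√0.7513) = 29.9°, giving θ ≈ 78 + 29.9 = 107.9°.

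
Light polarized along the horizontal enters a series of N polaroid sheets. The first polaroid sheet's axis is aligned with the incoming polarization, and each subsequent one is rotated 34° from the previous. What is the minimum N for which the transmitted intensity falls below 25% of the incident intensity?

First polarizer is aligned with the polarization: full transmission.
Each further stage multiplies by cos²(34°) = 0.6873.
After N polarizers: T = 0.6873^(N−1). Require T < 0.25 ⇒ N−1 > ln(0.25)/ln(0.6873) = 3.70, so N−1 ≥ 4 and N = 5.
Check: N=5 gives T = 0.2231 < 0.25; N=4 gives T = 0.3247.

N = 5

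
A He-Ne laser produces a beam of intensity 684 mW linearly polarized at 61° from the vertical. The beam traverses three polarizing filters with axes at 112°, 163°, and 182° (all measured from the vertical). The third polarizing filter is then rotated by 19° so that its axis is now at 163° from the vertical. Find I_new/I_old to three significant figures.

I_new/I_old ≈ 1.12

Before rotation:
I₁ = I₀ cos²(112° − 61°) = I₀ cos²(51°) = 0.396 I₀.
I₂ = I₁ cos²(163° − 112°) = 0.396 I₀ · cos²(51°) = 0.1569 I₀.
I₃ = I₂ cos²(182° − 163°) = 0.1569 I₀ · cos²(19°) = 0.1402 I₀.
After rotation:
I₁ = I₀ cos²(112° − 61°) = I₀ cos²(51°) = 0.396 I₀.
I₂ = I₁ cos²(163° − 112°) = 0.396 I₀ · cos²(51°) = 0.1569 I₀.
I₃ = I₂ cos²(163° − 163°) = 0.1569 I₀ · cos²(0°) = 0.1569 I₀.
Ratio = 0.1569 / 0.1402 = 1.119.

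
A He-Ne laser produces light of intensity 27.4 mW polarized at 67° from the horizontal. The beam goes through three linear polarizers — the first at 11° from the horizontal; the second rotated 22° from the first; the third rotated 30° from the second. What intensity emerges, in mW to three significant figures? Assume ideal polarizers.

I₁ = 27.4 mW · cos²(56°) = 8.568 mW.
I₂ = I₁ · cos²(22°) = 8.568 · 0.8597 = 7.366 mW.
I₃ = I₂ · cos²(30°) = 7.366 · 0.75 = 5.524 mW.

I ≈ 5.52 mW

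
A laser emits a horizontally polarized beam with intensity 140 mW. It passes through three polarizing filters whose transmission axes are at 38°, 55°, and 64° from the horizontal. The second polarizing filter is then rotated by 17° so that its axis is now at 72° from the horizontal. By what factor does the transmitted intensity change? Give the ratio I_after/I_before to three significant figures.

I_new/I_old ≈ 0.755

Before rotation:
By Malus's law, I₁ = I₀ cos²(38° − 0°) = I₀ cos²(38°) = 0.621 I₀.
I₂ = I₁ cos²(55° − 38°) = 0.621 I₀ · cos²(17°) = 0.5679 I₀.
I₃ = I₂ cos²(64° − 55°) = 0.5679 I₀ · cos²(9°) = 0.554 I₀.
After rotation:
I₁ = I₀ cos²(38° − 0°) = I₀ cos²(38°) = 0.621 I₀.
I₂ = I₁ cos²(72° − 38°) = 0.621 I₀ · cos²(34°) = 0.4268 I₀.
I₃ = I₂ cos²(64° − 72°) = 0.4268 I₀ · cos²(8°) = 0.4185 I₀.
Ratio = 0.4185 / 0.554 = 0.7555.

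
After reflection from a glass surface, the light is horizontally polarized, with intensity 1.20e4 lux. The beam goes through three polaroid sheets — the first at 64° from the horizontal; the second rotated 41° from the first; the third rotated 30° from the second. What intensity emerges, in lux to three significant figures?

By Malus's law, I₁ = 1.20e4 lux · cos²(64°) = 2306 lux.
I₂ = I₁ · cos²(41°) = 2306 · 0.5696 = 1313 lux.
I₃ = I₂ · cos²(30°) = 1313 · 0.75 = 985.1 lux.

I ≈ 985 lux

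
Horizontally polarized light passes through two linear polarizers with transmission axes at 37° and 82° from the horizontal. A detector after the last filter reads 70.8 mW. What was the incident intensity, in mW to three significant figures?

I₁ = I₀ cos²(37° − 0°) = I₀ cos²(37°) = 0.6378 I₀.
I₂ = I₁ cos²(82° − 37°) = 0.6378 I₀ · cos²(45°) = 0.3189 I₀.
So 70.8 mW = 0.3189 I₀, giving I₀ = 70.8/0.3189 = 222 mW.

I₀ ≈ 222 mW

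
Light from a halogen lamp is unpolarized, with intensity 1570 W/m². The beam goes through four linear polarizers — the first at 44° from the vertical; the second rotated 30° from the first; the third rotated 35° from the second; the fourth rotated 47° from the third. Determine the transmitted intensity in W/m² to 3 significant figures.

I ≈ 184 W/m²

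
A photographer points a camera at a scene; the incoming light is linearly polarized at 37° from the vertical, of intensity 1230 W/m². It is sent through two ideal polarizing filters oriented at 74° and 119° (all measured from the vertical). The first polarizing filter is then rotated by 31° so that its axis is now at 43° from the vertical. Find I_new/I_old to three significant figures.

Before rotation:
I₁ = I₀ cos²(74° − 37°) = I₀ cos²(37°) = 0.6378 I₀.
I₂ = I₁ cos²(119° − 74°) = 0.6378 I₀ · cos²(45°) = 0.3189 I₀.
After rotation:
I₁ = I₀ cos²(43° − 37°) = I₀ cos²(6°) = 0.9891 I₀.
I₂ = I₁ cos²(119° − 43°) = 0.9891 I₀ · cos²(76°) = 0.05789 I₀.
Ratio = 0.05789 / 0.3189 = 0.1815.

I_new/I_old ≈ 0.182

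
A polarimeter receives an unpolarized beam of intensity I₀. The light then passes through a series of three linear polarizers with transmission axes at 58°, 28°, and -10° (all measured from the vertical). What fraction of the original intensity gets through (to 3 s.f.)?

Unpolarized light through the first polarizer → I₁ = ½ I₀, now polarized at 58°.
I₂ = I₁ cos²(28° − 58°) = 0.5 I₀ · cos²(30°) = 0.375 I₀.
I₃ = I₂ cos²(-10° − 28°) = 0.375 I₀ · cos²(38°) = 0.2329 I₀.
Transmitted fraction = 0.2329.

≈ 0.233 I₀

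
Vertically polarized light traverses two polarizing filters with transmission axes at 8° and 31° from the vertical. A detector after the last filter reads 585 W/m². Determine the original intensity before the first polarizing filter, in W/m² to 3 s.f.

I₁ = I₀ cos²(8° − 0°) = I₀ cos²(8°) = 0.9806 I₀.
I₂ = I₁ cos²(31° − 8°) = 0.9806 I₀ · cos²(23°) = 0.8309 I₀.
So 585 W/m² = 0.8309 I₀, giving I₀ = 585/0.8309 = 704 W/m².

I₀ ≈ 704 W/m²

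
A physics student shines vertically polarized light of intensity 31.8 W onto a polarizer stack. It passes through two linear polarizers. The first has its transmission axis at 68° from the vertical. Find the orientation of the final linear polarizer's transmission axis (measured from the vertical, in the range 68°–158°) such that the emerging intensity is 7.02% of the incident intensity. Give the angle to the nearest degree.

θ ≈ 113°

I₁ = I₀ cos²(68° − 0°) = I₀ cos²(68°) = 0.1403 I₀.
Need I₂/I₀ = 0.0702, so cos²(θ − 68°) = 0.0702 / 0.1403 = 0.5002.
θ − 68° = arccos(√0.5002) = 45.0°, giving θ ≈ 68 + 45.0 = 113.0°.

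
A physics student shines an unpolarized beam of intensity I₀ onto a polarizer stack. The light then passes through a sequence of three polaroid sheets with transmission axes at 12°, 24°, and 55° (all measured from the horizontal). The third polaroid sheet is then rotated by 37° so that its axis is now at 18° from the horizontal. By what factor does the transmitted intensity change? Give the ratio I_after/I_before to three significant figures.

I_new/I_old ≈ 1.35

Before rotation:
Unpolarized light through the first polarizer → I₁ = ½ I₀, now polarized at 12°.
I₂ = I₁ cos²(24° − 12°) = 0.5 I₀ · cos²(12°) = 0.4784 I₀.
I₃ = I₂ cos²(55° − 24°) = 0.4784 I₀ · cos²(31°) = 0.3515 I₀.
After rotation:
Unpolarized light through the first polarizer → I₁ = ½ I₀, now polarized at 12°.
I₂ = I₁ cos²(24° − 12°) = 0.5 I₀ · cos²(12°) = 0.4784 I₀.
I₃ = I₂ cos²(18° − 24°) = 0.4784 I₀ · cos²(6°) = 0.4732 I₀.
Ratio = 0.4732 / 0.3515 = 1.346.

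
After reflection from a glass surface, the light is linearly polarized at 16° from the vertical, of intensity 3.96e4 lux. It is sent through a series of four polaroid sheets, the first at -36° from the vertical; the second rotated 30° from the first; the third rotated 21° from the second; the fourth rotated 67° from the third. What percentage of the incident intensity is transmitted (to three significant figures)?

I₁ = 3.96e4 lux · cos²(52°) = 1.501e+04 lux.
I₂ = I₁ · cos²(30°) = 1.501e+04 · 0.75 = 1.126e+04 lux.
I₃ = I₂ · cos²(21°) = 1.126e+04 · 0.8716 = 9812 lux.
I₄ = I₃ · cos²(67°) = 9812 · 0.1527 = 1498 lux.
That is 3.783% of the incident intensity.

≈ 3.78%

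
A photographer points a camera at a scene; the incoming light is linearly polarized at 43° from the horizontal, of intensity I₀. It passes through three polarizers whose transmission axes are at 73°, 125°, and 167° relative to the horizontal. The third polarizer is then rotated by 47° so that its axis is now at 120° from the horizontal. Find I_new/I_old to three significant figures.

Before rotation:
By Malus's law, I₁ = I₀ cos²(73° − 43°) = I₀ cos²(30°) = 0.75 I₀.
I₂ = I₁ cos²(125° − 73°) = 0.75 I₀ · cos²(52°) = 0.2843 I₀.
I₃ = I₂ cos²(167° − 125°) = 0.2843 I₀ · cos²(42°) = 0.157 I₀.
After rotation:
I₁ = I₀ cos²(73° − 43°) = I₀ cos²(30°) = 0.75 I₀.
I₂ = I₁ cos²(125° − 73°) = 0.75 I₀ · cos²(52°) = 0.2843 I₀.
I₃ = I₂ cos²(120° − 125°) = 0.2843 I₀ · cos²(5°) = 0.2821 I₀.
Ratio = 0.2821 / 0.157 = 1.797.

I_new/I_old ≈ 1.80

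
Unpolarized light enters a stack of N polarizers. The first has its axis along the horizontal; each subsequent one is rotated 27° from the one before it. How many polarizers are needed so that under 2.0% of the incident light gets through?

N = 15

First polarizer halves the unpolarized light: factor 1/2.
Each further stage multiplies by cos²(27°) = 0.7939.
After N polarizers: T = 0.5·0.7939^(N−1). Require T < 0.020 ⇒ N−1 > ln(0.020/0.5)/ln(0.7939) = 13.95, so N−1 ≥ 14 and N = 15.
Check: N=15 gives T = 0.01975 < 0.020; N=14 gives T = 0.02488.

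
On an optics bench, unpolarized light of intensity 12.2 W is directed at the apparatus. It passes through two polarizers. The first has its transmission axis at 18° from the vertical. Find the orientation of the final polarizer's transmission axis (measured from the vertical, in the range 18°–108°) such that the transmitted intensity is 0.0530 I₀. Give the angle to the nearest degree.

θ ≈ 89°

Unpolarized light through the first polarizer → I₁ = ½ I₀, now polarized at 18°.
Need I₂/I₀ = 0.053, so cos²(θ − 18°) = 0.053 / 0.5 = 0.106.
θ − 18° = arccos(√0.106) = 71.0°, giving θ ≈ 18 + 71.0 = 89.0°.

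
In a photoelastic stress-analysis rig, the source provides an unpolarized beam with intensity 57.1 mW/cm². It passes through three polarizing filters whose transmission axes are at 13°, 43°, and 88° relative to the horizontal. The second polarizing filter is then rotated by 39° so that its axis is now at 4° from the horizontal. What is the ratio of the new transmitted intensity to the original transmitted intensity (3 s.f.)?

I_new/I_old ≈ 0.0284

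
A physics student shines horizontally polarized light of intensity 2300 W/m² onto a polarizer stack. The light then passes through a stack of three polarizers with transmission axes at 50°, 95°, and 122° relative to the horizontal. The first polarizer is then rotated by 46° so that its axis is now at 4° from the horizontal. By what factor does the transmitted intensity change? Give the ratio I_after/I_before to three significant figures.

I_new/I_old ≈ 0.00147

Before rotation:
I₁ = I₀ cos²(50° − 0°) = I₀ cos²(50°) = 0.4132 I₀.
I₂ = I₁ cos²(95° − 50°) = 0.4132 I₀ · cos²(45°) = 0.2066 I₀.
I₃ = I₂ cos²(122° − 95°) = 0.2066 I₀ · cos²(27°) = 0.164 I₀.
After rotation:
I₁ = I₀ cos²(4° − 0°) = I₀ cos²(4°) = 0.9951 I₀.
Angle between axes 1 and 2: 89°. I₂ = 0.9951 I₀ · cos²(89°) = 0.0003031 I₀.
I₃ = I₂ cos²(122° − 95°) = 0.0003031 I₀ · cos²(27°) = 0.0002406 I₀.
Ratio = 0.0002406 / 0.164 = 0.001467.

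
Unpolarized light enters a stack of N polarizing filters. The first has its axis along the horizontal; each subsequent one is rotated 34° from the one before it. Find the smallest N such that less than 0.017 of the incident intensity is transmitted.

First polarizer halves the unpolarized light: factor 1/2.
Each further stage multiplies by cos²(34°) = 0.6873.
After N polarizers: T = 0.5·0.6873^(N−1). Require T < 0.017 ⇒ N−1 > ln(0.017/0.5)/ln(0.6873) = 9.02, so N−1 ≥ 10 and N = 11.
Check: N=11 gives T = 0.01176 < 0.017; N=10 gives T = 0.01711.

N = 11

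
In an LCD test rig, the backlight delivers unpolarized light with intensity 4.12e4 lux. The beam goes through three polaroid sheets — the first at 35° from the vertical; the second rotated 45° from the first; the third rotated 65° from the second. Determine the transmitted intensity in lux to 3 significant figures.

I ≈ 1840 lux

Unpolarized light through the first polarizer → I₁ = 4.12e4 lux/2 = 2.06e+04 lux, polarized at 35°.
I₂ = I₁ · cos²(45°) = 2.06e+04 · 0.5 = 1.03e+04 lux.
I₃ = I₂ · cos²(65°) = 1.03e+04 · 0.1786 = 1840 lux.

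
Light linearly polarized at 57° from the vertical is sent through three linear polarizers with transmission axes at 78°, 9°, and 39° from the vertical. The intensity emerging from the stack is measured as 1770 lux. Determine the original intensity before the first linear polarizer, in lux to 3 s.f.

I₀ ≈ 2.11e4 lux

By Malus's law, I₁ = I₀ cos²(78° − 57°) = I₀ cos²(21°) = 0.8716 I₀.
I₂ = I₁ cos²(9° − 78°) = 0.8716 I₀ · cos²(69°) = 0.1119 I₀.
I₃ = I₂ cos²(39° − 9°) = 0.1119 I₀ · cos²(30°) = 0.08395 I₀.
So 1770 lux = 0.08395 I₀, giving I₀ = 1770/0.08395 = 2.108e+04 lux.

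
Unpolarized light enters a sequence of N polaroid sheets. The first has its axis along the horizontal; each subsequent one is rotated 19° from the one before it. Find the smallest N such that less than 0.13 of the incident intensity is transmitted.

N = 14

First polarizer halves the unpolarized light: factor 1/2.
Each further stage multiplies by cos²(19°) = 0.894.
After N polarizers: T = 0.5·0.894^(N−1). Require T < 0.13 ⇒ N−1 > ln(0.13/0.5)/ln(0.894) = 12.02, so N−1 ≥ 13 and N = 14.
Check: N=14 gives T = 0.1165 < 0.13; N=13 gives T = 0.1303.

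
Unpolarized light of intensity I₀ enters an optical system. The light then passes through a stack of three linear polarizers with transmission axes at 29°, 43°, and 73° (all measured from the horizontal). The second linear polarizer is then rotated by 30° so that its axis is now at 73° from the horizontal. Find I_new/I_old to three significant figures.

I_new/I_old ≈ 0.733

Before rotation:
Unpolarized light through the first polarizer → I₁ = ½ I₀, now polarized at 29°.
I₂ = I₁ cos²(43° − 29°) = 0.5 I₀ · cos²(14°) = 0.4707 I₀.
I₃ = I₂ cos²(73° − 43°) = 0.4707 I₀ · cos²(30°) = 0.3531 I₀.
After rotation:
Unpolarized light through the first polarizer → I₁ = ½ I₀, now polarized at 29°.
I₂ = I₁ cos²(73° − 29°) = 0.5 I₀ · cos²(44°) = 0.2587 I₀.
I₃ = I₂ cos²(73° − 73°) = 0.2587 I₀ · cos²(0°) = 0.2587 I₀.
Ratio = 0.2587 / 0.3531 = 0.7328.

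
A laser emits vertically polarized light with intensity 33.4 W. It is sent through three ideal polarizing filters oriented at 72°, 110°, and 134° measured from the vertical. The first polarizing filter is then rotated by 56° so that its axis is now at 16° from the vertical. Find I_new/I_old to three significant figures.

Before rotation:
I₁ = I₀ cos²(72° − 0°) = I₀ cos²(72°) = 0.09549 I₀.
I₂ = I₁ cos²(110° − 72°) = 0.09549 I₀ · cos²(38°) = 0.0593 I₀.
I₃ = I₂ cos²(134° − 110°) = 0.0593 I₀ · cos²(24°) = 0.04949 I₀.
After rotation:
I₁ = I₀ cos²(16° − 0°) = I₀ cos²(16°) = 0.924 I₀.
Angle between axes 1 and 2: 86°. I₂ = 0.924 I₀ · cos²(86°) = 0.004496 I₀.
I₃ = I₂ cos²(134° − 110°) = 0.004496 I₀ · cos²(24°) = 0.003752 I₀.
Ratio = 0.003752 / 0.04949 = 0.07583.

I_new/I_old ≈ 0.0758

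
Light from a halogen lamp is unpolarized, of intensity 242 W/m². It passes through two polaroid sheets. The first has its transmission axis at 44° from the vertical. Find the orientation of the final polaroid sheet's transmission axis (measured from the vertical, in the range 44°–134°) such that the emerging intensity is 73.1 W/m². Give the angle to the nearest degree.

Unpolarized light through the first polarizer → I₁ = ½ I₀, now polarized at 44°.
Target fraction: 73.1 / 242 W/m² = 0.3021 of I₀.
Need I₂/I₀ = 0.3021, so cos²(θ − 44°) = 0.3021 / 0.5 = 0.6041.
θ − 44° = arccos(√0.6041) = 39.0°, giving θ ≈ 44 + 39.0 = 83.0°.

θ ≈ 83°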